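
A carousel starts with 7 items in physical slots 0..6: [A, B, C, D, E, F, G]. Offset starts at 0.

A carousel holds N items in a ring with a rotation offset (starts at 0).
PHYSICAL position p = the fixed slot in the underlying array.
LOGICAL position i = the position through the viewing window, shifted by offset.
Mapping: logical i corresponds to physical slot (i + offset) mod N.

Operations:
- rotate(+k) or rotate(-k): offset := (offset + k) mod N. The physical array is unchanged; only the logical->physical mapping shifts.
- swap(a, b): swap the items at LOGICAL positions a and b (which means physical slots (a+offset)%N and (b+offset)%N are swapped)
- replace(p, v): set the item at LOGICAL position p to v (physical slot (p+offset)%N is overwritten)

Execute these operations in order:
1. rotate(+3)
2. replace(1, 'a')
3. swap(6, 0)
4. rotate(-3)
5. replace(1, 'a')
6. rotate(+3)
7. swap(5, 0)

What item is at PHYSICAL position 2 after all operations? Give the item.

After op 1 (rotate(+3)): offset=3, physical=[A,B,C,D,E,F,G], logical=[D,E,F,G,A,B,C]
After op 2 (replace(1, 'a')): offset=3, physical=[A,B,C,D,a,F,G], logical=[D,a,F,G,A,B,C]
After op 3 (swap(6, 0)): offset=3, physical=[A,B,D,C,a,F,G], logical=[C,a,F,G,A,B,D]
After op 4 (rotate(-3)): offset=0, physical=[A,B,D,C,a,F,G], logical=[A,B,D,C,a,F,G]
After op 5 (replace(1, 'a')): offset=0, physical=[A,a,D,C,a,F,G], logical=[A,a,D,C,a,F,G]
After op 6 (rotate(+3)): offset=3, physical=[A,a,D,C,a,F,G], logical=[C,a,F,G,A,a,D]
After op 7 (swap(5, 0)): offset=3, physical=[A,C,D,a,a,F,G], logical=[a,a,F,G,A,C,D]

Answer: D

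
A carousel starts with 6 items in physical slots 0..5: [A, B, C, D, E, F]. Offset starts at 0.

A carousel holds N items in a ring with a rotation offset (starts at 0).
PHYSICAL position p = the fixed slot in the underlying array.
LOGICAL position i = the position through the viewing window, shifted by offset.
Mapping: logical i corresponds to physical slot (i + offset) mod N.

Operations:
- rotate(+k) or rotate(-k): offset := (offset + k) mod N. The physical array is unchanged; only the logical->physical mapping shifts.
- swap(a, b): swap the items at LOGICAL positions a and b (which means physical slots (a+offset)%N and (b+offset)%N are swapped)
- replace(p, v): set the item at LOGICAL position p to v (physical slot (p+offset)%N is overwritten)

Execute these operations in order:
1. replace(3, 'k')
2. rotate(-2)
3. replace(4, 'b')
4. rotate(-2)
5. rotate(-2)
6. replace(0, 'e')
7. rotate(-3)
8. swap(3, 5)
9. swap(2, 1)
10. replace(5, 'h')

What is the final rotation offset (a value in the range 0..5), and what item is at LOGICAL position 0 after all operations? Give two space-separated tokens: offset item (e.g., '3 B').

Answer: 3 k

Derivation:
After op 1 (replace(3, 'k')): offset=0, physical=[A,B,C,k,E,F], logical=[A,B,C,k,E,F]
After op 2 (rotate(-2)): offset=4, physical=[A,B,C,k,E,F], logical=[E,F,A,B,C,k]
After op 3 (replace(4, 'b')): offset=4, physical=[A,B,b,k,E,F], logical=[E,F,A,B,b,k]
After op 4 (rotate(-2)): offset=2, physical=[A,B,b,k,E,F], logical=[b,k,E,F,A,B]
After op 5 (rotate(-2)): offset=0, physical=[A,B,b,k,E,F], logical=[A,B,b,k,E,F]
After op 6 (replace(0, 'e')): offset=0, physical=[e,B,b,k,E,F], logical=[e,B,b,k,E,F]
After op 7 (rotate(-3)): offset=3, physical=[e,B,b,k,E,F], logical=[k,E,F,e,B,b]
After op 8 (swap(3, 5)): offset=3, physical=[b,B,e,k,E,F], logical=[k,E,F,b,B,e]
After op 9 (swap(2, 1)): offset=3, physical=[b,B,e,k,F,E], logical=[k,F,E,b,B,e]
After op 10 (replace(5, 'h')): offset=3, physical=[b,B,h,k,F,E], logical=[k,F,E,b,B,h]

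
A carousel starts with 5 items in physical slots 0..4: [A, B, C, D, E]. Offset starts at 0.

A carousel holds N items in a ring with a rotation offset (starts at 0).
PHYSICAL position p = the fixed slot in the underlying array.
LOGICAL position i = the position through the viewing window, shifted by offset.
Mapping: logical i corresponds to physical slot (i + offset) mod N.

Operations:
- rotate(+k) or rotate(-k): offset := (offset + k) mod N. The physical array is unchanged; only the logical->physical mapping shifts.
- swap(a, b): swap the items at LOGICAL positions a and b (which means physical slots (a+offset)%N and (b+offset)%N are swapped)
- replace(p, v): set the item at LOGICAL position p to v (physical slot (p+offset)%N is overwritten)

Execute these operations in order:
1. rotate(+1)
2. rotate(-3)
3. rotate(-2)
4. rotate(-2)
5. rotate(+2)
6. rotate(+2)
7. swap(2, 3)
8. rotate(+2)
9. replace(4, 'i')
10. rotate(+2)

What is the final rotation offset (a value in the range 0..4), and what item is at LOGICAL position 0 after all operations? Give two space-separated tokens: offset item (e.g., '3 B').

Answer: 2 C

Derivation:
After op 1 (rotate(+1)): offset=1, physical=[A,B,C,D,E], logical=[B,C,D,E,A]
After op 2 (rotate(-3)): offset=3, physical=[A,B,C,D,E], logical=[D,E,A,B,C]
After op 3 (rotate(-2)): offset=1, physical=[A,B,C,D,E], logical=[B,C,D,E,A]
After op 4 (rotate(-2)): offset=4, physical=[A,B,C,D,E], logical=[E,A,B,C,D]
After op 5 (rotate(+2)): offset=1, physical=[A,B,C,D,E], logical=[B,C,D,E,A]
After op 6 (rotate(+2)): offset=3, physical=[A,B,C,D,E], logical=[D,E,A,B,C]
After op 7 (swap(2, 3)): offset=3, physical=[B,A,C,D,E], logical=[D,E,B,A,C]
After op 8 (rotate(+2)): offset=0, physical=[B,A,C,D,E], logical=[B,A,C,D,E]
After op 9 (replace(4, 'i')): offset=0, physical=[B,A,C,D,i], logical=[B,A,C,D,i]
After op 10 (rotate(+2)): offset=2, physical=[B,A,C,D,i], logical=[C,D,i,B,A]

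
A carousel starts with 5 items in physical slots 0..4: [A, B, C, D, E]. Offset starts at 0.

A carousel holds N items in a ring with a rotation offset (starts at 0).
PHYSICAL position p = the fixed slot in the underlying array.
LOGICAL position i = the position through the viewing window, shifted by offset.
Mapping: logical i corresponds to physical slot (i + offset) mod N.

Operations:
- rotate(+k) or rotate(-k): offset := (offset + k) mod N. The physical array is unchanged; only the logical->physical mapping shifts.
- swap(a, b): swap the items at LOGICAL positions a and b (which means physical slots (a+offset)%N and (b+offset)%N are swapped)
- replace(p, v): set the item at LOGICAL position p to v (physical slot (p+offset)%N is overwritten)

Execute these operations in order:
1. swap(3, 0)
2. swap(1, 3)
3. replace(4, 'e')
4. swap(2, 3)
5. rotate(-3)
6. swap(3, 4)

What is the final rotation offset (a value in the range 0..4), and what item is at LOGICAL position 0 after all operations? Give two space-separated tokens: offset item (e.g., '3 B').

After op 1 (swap(3, 0)): offset=0, physical=[D,B,C,A,E], logical=[D,B,C,A,E]
After op 2 (swap(1, 3)): offset=0, physical=[D,A,C,B,E], logical=[D,A,C,B,E]
After op 3 (replace(4, 'e')): offset=0, physical=[D,A,C,B,e], logical=[D,A,C,B,e]
After op 4 (swap(2, 3)): offset=0, physical=[D,A,B,C,e], logical=[D,A,B,C,e]
After op 5 (rotate(-3)): offset=2, physical=[D,A,B,C,e], logical=[B,C,e,D,A]
After op 6 (swap(3, 4)): offset=2, physical=[A,D,B,C,e], logical=[B,C,e,A,D]

Answer: 2 B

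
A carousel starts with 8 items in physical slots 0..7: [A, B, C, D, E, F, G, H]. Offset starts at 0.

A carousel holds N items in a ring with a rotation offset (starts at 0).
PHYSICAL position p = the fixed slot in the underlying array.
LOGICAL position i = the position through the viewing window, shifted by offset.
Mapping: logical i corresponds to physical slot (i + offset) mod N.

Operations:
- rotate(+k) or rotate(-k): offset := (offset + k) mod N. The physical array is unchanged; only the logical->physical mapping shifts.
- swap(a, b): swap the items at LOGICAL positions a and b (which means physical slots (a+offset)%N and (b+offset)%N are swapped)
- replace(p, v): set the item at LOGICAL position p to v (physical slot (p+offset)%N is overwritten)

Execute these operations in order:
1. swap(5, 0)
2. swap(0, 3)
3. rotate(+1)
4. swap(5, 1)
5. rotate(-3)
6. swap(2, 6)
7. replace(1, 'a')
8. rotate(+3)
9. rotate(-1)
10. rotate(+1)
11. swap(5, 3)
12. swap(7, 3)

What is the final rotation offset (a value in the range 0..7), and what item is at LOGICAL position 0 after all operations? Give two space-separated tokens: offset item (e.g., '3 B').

Answer: 1 B

Derivation:
After op 1 (swap(5, 0)): offset=0, physical=[F,B,C,D,E,A,G,H], logical=[F,B,C,D,E,A,G,H]
After op 2 (swap(0, 3)): offset=0, physical=[D,B,C,F,E,A,G,H], logical=[D,B,C,F,E,A,G,H]
After op 3 (rotate(+1)): offset=1, physical=[D,B,C,F,E,A,G,H], logical=[B,C,F,E,A,G,H,D]
After op 4 (swap(5, 1)): offset=1, physical=[D,B,G,F,E,A,C,H], logical=[B,G,F,E,A,C,H,D]
After op 5 (rotate(-3)): offset=6, physical=[D,B,G,F,E,A,C,H], logical=[C,H,D,B,G,F,E,A]
After op 6 (swap(2, 6)): offset=6, physical=[E,B,G,F,D,A,C,H], logical=[C,H,E,B,G,F,D,A]
After op 7 (replace(1, 'a')): offset=6, physical=[E,B,G,F,D,A,C,a], logical=[C,a,E,B,G,F,D,A]
After op 8 (rotate(+3)): offset=1, physical=[E,B,G,F,D,A,C,a], logical=[B,G,F,D,A,C,a,E]
After op 9 (rotate(-1)): offset=0, physical=[E,B,G,F,D,A,C,a], logical=[E,B,G,F,D,A,C,a]
After op 10 (rotate(+1)): offset=1, physical=[E,B,G,F,D,A,C,a], logical=[B,G,F,D,A,C,a,E]
After op 11 (swap(5, 3)): offset=1, physical=[E,B,G,F,C,A,D,a], logical=[B,G,F,C,A,D,a,E]
After op 12 (swap(7, 3)): offset=1, physical=[C,B,G,F,E,A,D,a], logical=[B,G,F,E,A,D,a,C]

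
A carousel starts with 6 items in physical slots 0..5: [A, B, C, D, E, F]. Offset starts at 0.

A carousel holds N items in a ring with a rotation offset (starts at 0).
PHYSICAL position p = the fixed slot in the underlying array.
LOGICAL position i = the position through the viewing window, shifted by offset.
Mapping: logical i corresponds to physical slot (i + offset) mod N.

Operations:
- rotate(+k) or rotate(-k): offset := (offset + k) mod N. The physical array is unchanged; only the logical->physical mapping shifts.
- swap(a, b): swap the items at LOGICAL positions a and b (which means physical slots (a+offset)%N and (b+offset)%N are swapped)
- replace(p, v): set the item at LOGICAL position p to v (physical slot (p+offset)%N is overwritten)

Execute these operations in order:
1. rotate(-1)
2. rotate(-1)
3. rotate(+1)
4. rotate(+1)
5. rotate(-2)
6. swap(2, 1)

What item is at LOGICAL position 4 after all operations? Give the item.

Answer: C

Derivation:
After op 1 (rotate(-1)): offset=5, physical=[A,B,C,D,E,F], logical=[F,A,B,C,D,E]
After op 2 (rotate(-1)): offset=4, physical=[A,B,C,D,E,F], logical=[E,F,A,B,C,D]
After op 3 (rotate(+1)): offset=5, physical=[A,B,C,D,E,F], logical=[F,A,B,C,D,E]
After op 4 (rotate(+1)): offset=0, physical=[A,B,C,D,E,F], logical=[A,B,C,D,E,F]
After op 5 (rotate(-2)): offset=4, physical=[A,B,C,D,E,F], logical=[E,F,A,B,C,D]
After op 6 (swap(2, 1)): offset=4, physical=[F,B,C,D,E,A], logical=[E,A,F,B,C,D]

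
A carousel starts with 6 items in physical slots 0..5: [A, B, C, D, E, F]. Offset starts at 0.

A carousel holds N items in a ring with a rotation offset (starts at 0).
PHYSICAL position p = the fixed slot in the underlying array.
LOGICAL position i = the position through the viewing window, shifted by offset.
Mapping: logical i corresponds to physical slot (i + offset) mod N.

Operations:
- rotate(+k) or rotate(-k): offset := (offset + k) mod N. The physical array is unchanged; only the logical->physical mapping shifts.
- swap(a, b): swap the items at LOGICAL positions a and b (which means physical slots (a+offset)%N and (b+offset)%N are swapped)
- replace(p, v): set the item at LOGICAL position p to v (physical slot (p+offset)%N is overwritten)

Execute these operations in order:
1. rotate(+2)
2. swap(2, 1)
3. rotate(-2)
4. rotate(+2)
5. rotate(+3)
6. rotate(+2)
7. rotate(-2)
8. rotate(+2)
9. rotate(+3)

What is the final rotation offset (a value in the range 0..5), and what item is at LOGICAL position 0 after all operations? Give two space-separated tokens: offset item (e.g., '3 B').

Answer: 4 D

Derivation:
After op 1 (rotate(+2)): offset=2, physical=[A,B,C,D,E,F], logical=[C,D,E,F,A,B]
After op 2 (swap(2, 1)): offset=2, physical=[A,B,C,E,D,F], logical=[C,E,D,F,A,B]
After op 3 (rotate(-2)): offset=0, physical=[A,B,C,E,D,F], logical=[A,B,C,E,D,F]
After op 4 (rotate(+2)): offset=2, physical=[A,B,C,E,D,F], logical=[C,E,D,F,A,B]
After op 5 (rotate(+3)): offset=5, physical=[A,B,C,E,D,F], logical=[F,A,B,C,E,D]
After op 6 (rotate(+2)): offset=1, physical=[A,B,C,E,D,F], logical=[B,C,E,D,F,A]
After op 7 (rotate(-2)): offset=5, physical=[A,B,C,E,D,F], logical=[F,A,B,C,E,D]
After op 8 (rotate(+2)): offset=1, physical=[A,B,C,E,D,F], logical=[B,C,E,D,F,A]
After op 9 (rotate(+3)): offset=4, physical=[A,B,C,E,D,F], logical=[D,F,A,B,C,E]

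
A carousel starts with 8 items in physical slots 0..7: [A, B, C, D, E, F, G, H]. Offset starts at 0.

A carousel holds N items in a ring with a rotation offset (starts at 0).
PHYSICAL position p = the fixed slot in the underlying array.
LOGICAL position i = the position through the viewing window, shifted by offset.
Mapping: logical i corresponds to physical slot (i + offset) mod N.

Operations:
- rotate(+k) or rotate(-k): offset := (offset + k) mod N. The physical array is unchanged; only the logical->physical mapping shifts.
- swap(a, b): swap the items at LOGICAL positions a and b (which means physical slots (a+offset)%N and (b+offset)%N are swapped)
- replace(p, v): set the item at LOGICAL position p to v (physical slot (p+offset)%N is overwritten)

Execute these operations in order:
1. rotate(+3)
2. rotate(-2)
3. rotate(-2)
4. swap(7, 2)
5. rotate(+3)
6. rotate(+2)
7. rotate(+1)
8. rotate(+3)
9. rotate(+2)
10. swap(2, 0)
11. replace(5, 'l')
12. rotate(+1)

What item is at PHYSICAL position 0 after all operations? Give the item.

After op 1 (rotate(+3)): offset=3, physical=[A,B,C,D,E,F,G,H], logical=[D,E,F,G,H,A,B,C]
After op 2 (rotate(-2)): offset=1, physical=[A,B,C,D,E,F,G,H], logical=[B,C,D,E,F,G,H,A]
After op 3 (rotate(-2)): offset=7, physical=[A,B,C,D,E,F,G,H], logical=[H,A,B,C,D,E,F,G]
After op 4 (swap(7, 2)): offset=7, physical=[A,G,C,D,E,F,B,H], logical=[H,A,G,C,D,E,F,B]
After op 5 (rotate(+3)): offset=2, physical=[A,G,C,D,E,F,B,H], logical=[C,D,E,F,B,H,A,G]
After op 6 (rotate(+2)): offset=4, physical=[A,G,C,D,E,F,B,H], logical=[E,F,B,H,A,G,C,D]
After op 7 (rotate(+1)): offset=5, physical=[A,G,C,D,E,F,B,H], logical=[F,B,H,A,G,C,D,E]
After op 8 (rotate(+3)): offset=0, physical=[A,G,C,D,E,F,B,H], logical=[A,G,C,D,E,F,B,H]
After op 9 (rotate(+2)): offset=2, physical=[A,G,C,D,E,F,B,H], logical=[C,D,E,F,B,H,A,G]
After op 10 (swap(2, 0)): offset=2, physical=[A,G,E,D,C,F,B,H], logical=[E,D,C,F,B,H,A,G]
After op 11 (replace(5, 'l')): offset=2, physical=[A,G,E,D,C,F,B,l], logical=[E,D,C,F,B,l,A,G]
After op 12 (rotate(+1)): offset=3, physical=[A,G,E,D,C,F,B,l], logical=[D,C,F,B,l,A,G,E]

Answer: A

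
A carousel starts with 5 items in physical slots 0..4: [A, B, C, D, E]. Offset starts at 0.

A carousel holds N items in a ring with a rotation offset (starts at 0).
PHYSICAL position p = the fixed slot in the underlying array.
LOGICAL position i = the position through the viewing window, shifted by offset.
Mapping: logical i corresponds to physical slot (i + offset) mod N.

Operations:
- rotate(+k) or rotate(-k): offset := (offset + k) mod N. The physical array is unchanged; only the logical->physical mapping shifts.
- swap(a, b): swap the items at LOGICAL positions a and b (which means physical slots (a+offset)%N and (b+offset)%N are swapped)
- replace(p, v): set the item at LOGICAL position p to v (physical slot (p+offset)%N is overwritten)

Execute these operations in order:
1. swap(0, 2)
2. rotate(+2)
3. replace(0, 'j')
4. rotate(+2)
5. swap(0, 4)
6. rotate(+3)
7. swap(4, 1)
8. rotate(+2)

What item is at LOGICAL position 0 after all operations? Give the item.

Answer: D

Derivation:
After op 1 (swap(0, 2)): offset=0, physical=[C,B,A,D,E], logical=[C,B,A,D,E]
After op 2 (rotate(+2)): offset=2, physical=[C,B,A,D,E], logical=[A,D,E,C,B]
After op 3 (replace(0, 'j')): offset=2, physical=[C,B,j,D,E], logical=[j,D,E,C,B]
After op 4 (rotate(+2)): offset=4, physical=[C,B,j,D,E], logical=[E,C,B,j,D]
After op 5 (swap(0, 4)): offset=4, physical=[C,B,j,E,D], logical=[D,C,B,j,E]
After op 6 (rotate(+3)): offset=2, physical=[C,B,j,E,D], logical=[j,E,D,C,B]
After op 7 (swap(4, 1)): offset=2, physical=[C,E,j,B,D], logical=[j,B,D,C,E]
After op 8 (rotate(+2)): offset=4, physical=[C,E,j,B,D], logical=[D,C,E,j,B]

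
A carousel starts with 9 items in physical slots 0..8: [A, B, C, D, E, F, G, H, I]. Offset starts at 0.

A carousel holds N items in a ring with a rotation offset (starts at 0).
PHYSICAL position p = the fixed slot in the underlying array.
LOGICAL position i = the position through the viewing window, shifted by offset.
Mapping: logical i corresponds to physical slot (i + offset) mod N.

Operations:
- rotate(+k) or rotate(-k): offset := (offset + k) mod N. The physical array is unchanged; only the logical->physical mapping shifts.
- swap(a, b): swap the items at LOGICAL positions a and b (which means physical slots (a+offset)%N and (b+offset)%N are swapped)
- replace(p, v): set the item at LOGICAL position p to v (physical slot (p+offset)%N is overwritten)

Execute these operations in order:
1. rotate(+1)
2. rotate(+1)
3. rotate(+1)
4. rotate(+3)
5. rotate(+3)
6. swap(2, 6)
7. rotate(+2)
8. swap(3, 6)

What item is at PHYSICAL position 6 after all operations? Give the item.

After op 1 (rotate(+1)): offset=1, physical=[A,B,C,D,E,F,G,H,I], logical=[B,C,D,E,F,G,H,I,A]
After op 2 (rotate(+1)): offset=2, physical=[A,B,C,D,E,F,G,H,I], logical=[C,D,E,F,G,H,I,A,B]
After op 3 (rotate(+1)): offset=3, physical=[A,B,C,D,E,F,G,H,I], logical=[D,E,F,G,H,I,A,B,C]
After op 4 (rotate(+3)): offset=6, physical=[A,B,C,D,E,F,G,H,I], logical=[G,H,I,A,B,C,D,E,F]
After op 5 (rotate(+3)): offset=0, physical=[A,B,C,D,E,F,G,H,I], logical=[A,B,C,D,E,F,G,H,I]
After op 6 (swap(2, 6)): offset=0, physical=[A,B,G,D,E,F,C,H,I], logical=[A,B,G,D,E,F,C,H,I]
After op 7 (rotate(+2)): offset=2, physical=[A,B,G,D,E,F,C,H,I], logical=[G,D,E,F,C,H,I,A,B]
After op 8 (swap(3, 6)): offset=2, physical=[A,B,G,D,E,I,C,H,F], logical=[G,D,E,I,C,H,F,A,B]

Answer: C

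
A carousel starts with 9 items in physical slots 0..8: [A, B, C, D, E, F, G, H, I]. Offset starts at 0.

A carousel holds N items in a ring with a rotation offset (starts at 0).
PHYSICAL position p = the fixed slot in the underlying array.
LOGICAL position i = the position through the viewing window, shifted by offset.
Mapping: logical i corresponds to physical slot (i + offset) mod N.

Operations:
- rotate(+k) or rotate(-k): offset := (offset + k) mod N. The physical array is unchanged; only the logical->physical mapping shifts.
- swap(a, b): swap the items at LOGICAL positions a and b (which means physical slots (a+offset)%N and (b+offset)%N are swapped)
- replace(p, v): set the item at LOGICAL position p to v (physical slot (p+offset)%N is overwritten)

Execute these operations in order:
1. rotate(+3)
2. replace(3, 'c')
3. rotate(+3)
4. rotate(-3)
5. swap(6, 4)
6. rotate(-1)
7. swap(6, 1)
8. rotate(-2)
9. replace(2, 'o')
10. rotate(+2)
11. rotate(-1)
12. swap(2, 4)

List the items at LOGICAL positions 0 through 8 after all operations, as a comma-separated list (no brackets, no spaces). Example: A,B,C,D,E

After op 1 (rotate(+3)): offset=3, physical=[A,B,C,D,E,F,G,H,I], logical=[D,E,F,G,H,I,A,B,C]
After op 2 (replace(3, 'c')): offset=3, physical=[A,B,C,D,E,F,c,H,I], logical=[D,E,F,c,H,I,A,B,C]
After op 3 (rotate(+3)): offset=6, physical=[A,B,C,D,E,F,c,H,I], logical=[c,H,I,A,B,C,D,E,F]
After op 4 (rotate(-3)): offset=3, physical=[A,B,C,D,E,F,c,H,I], logical=[D,E,F,c,H,I,A,B,C]
After op 5 (swap(6, 4)): offset=3, physical=[H,B,C,D,E,F,c,A,I], logical=[D,E,F,c,A,I,H,B,C]
After op 6 (rotate(-1)): offset=2, physical=[H,B,C,D,E,F,c,A,I], logical=[C,D,E,F,c,A,I,H,B]
After op 7 (swap(6, 1)): offset=2, physical=[H,B,C,I,E,F,c,A,D], logical=[C,I,E,F,c,A,D,H,B]
After op 8 (rotate(-2)): offset=0, physical=[H,B,C,I,E,F,c,A,D], logical=[H,B,C,I,E,F,c,A,D]
After op 9 (replace(2, 'o')): offset=0, physical=[H,B,o,I,E,F,c,A,D], logical=[H,B,o,I,E,F,c,A,D]
After op 10 (rotate(+2)): offset=2, physical=[H,B,o,I,E,F,c,A,D], logical=[o,I,E,F,c,A,D,H,B]
After op 11 (rotate(-1)): offset=1, physical=[H,B,o,I,E,F,c,A,D], logical=[B,o,I,E,F,c,A,D,H]
After op 12 (swap(2, 4)): offset=1, physical=[H,B,o,F,E,I,c,A,D], logical=[B,o,F,E,I,c,A,D,H]

Answer: B,o,F,E,I,c,A,D,H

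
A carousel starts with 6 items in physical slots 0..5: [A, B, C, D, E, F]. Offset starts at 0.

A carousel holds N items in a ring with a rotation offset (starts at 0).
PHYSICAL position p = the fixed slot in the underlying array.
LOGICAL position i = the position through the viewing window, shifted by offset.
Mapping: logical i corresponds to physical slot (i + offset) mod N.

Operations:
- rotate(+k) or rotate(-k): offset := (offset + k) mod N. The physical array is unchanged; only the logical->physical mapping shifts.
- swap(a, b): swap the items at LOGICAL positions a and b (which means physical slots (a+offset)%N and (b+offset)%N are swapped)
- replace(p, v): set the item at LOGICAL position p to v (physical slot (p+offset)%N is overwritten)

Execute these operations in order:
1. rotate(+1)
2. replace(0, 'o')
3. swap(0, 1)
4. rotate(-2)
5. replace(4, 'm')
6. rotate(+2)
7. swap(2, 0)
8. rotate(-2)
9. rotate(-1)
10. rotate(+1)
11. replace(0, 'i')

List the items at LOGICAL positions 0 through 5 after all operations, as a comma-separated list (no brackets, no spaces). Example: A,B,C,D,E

Answer: i,A,m,o,C,E

Derivation:
After op 1 (rotate(+1)): offset=1, physical=[A,B,C,D,E,F], logical=[B,C,D,E,F,A]
After op 2 (replace(0, 'o')): offset=1, physical=[A,o,C,D,E,F], logical=[o,C,D,E,F,A]
After op 3 (swap(0, 1)): offset=1, physical=[A,C,o,D,E,F], logical=[C,o,D,E,F,A]
After op 4 (rotate(-2)): offset=5, physical=[A,C,o,D,E,F], logical=[F,A,C,o,D,E]
After op 5 (replace(4, 'm')): offset=5, physical=[A,C,o,m,E,F], logical=[F,A,C,o,m,E]
After op 6 (rotate(+2)): offset=1, physical=[A,C,o,m,E,F], logical=[C,o,m,E,F,A]
After op 7 (swap(2, 0)): offset=1, physical=[A,m,o,C,E,F], logical=[m,o,C,E,F,A]
After op 8 (rotate(-2)): offset=5, physical=[A,m,o,C,E,F], logical=[F,A,m,o,C,E]
After op 9 (rotate(-1)): offset=4, physical=[A,m,o,C,E,F], logical=[E,F,A,m,o,C]
After op 10 (rotate(+1)): offset=5, physical=[A,m,o,C,E,F], logical=[F,A,m,o,C,E]
After op 11 (replace(0, 'i')): offset=5, physical=[A,m,o,C,E,i], logical=[i,A,m,o,C,E]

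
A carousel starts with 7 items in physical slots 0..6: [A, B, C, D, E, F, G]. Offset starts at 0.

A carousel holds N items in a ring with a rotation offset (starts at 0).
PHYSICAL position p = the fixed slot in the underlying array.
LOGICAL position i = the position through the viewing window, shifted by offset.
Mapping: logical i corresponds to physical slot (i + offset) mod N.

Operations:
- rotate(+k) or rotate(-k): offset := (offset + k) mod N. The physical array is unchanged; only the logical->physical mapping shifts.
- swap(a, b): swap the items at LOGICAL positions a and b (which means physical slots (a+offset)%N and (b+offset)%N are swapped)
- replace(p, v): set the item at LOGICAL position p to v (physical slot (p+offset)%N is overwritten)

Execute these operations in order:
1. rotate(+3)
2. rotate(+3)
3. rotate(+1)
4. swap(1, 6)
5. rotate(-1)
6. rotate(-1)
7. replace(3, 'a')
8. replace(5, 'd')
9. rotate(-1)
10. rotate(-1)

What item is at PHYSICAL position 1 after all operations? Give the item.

Answer: a

Derivation:
After op 1 (rotate(+3)): offset=3, physical=[A,B,C,D,E,F,G], logical=[D,E,F,G,A,B,C]
After op 2 (rotate(+3)): offset=6, physical=[A,B,C,D,E,F,G], logical=[G,A,B,C,D,E,F]
After op 3 (rotate(+1)): offset=0, physical=[A,B,C,D,E,F,G], logical=[A,B,C,D,E,F,G]
After op 4 (swap(1, 6)): offset=0, physical=[A,G,C,D,E,F,B], logical=[A,G,C,D,E,F,B]
After op 5 (rotate(-1)): offset=6, physical=[A,G,C,D,E,F,B], logical=[B,A,G,C,D,E,F]
After op 6 (rotate(-1)): offset=5, physical=[A,G,C,D,E,F,B], logical=[F,B,A,G,C,D,E]
After op 7 (replace(3, 'a')): offset=5, physical=[A,a,C,D,E,F,B], logical=[F,B,A,a,C,D,E]
After op 8 (replace(5, 'd')): offset=5, physical=[A,a,C,d,E,F,B], logical=[F,B,A,a,C,d,E]
After op 9 (rotate(-1)): offset=4, physical=[A,a,C,d,E,F,B], logical=[E,F,B,A,a,C,d]
After op 10 (rotate(-1)): offset=3, physical=[A,a,C,d,E,F,B], logical=[d,E,F,B,A,a,C]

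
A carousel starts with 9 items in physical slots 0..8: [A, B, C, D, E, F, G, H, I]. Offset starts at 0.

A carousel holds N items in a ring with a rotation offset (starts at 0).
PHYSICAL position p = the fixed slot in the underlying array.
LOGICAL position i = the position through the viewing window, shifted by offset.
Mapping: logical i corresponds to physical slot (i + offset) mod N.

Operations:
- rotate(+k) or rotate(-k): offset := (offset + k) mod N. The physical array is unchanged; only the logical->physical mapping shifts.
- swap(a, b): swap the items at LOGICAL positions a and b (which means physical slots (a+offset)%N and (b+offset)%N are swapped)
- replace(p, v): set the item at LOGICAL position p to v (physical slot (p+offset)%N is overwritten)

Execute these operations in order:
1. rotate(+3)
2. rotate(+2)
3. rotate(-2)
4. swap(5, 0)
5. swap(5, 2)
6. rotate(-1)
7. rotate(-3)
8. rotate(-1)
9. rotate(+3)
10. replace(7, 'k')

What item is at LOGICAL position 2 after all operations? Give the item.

Answer: I

Derivation:
After op 1 (rotate(+3)): offset=3, physical=[A,B,C,D,E,F,G,H,I], logical=[D,E,F,G,H,I,A,B,C]
After op 2 (rotate(+2)): offset=5, physical=[A,B,C,D,E,F,G,H,I], logical=[F,G,H,I,A,B,C,D,E]
After op 3 (rotate(-2)): offset=3, physical=[A,B,C,D,E,F,G,H,I], logical=[D,E,F,G,H,I,A,B,C]
After op 4 (swap(5, 0)): offset=3, physical=[A,B,C,I,E,F,G,H,D], logical=[I,E,F,G,H,D,A,B,C]
After op 5 (swap(5, 2)): offset=3, physical=[A,B,C,I,E,D,G,H,F], logical=[I,E,D,G,H,F,A,B,C]
After op 6 (rotate(-1)): offset=2, physical=[A,B,C,I,E,D,G,H,F], logical=[C,I,E,D,G,H,F,A,B]
After op 7 (rotate(-3)): offset=8, physical=[A,B,C,I,E,D,G,H,F], logical=[F,A,B,C,I,E,D,G,H]
After op 8 (rotate(-1)): offset=7, physical=[A,B,C,I,E,D,G,H,F], logical=[H,F,A,B,C,I,E,D,G]
After op 9 (rotate(+3)): offset=1, physical=[A,B,C,I,E,D,G,H,F], logical=[B,C,I,E,D,G,H,F,A]
After op 10 (replace(7, 'k')): offset=1, physical=[A,B,C,I,E,D,G,H,k], logical=[B,C,I,E,D,G,H,k,A]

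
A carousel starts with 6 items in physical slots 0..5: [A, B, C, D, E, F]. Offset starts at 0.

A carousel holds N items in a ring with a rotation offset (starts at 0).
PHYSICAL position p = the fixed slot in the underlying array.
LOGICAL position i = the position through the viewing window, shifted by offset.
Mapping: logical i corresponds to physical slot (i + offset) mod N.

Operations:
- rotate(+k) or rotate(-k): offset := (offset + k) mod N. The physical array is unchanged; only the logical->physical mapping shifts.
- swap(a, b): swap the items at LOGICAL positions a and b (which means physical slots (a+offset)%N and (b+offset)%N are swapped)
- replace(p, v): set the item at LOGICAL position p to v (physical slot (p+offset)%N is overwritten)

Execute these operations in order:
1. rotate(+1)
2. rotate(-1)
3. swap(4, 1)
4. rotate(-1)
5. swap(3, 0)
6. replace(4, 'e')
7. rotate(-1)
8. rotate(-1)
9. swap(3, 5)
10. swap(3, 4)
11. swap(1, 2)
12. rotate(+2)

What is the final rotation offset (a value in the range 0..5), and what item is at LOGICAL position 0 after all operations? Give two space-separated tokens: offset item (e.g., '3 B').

After op 1 (rotate(+1)): offset=1, physical=[A,B,C,D,E,F], logical=[B,C,D,E,F,A]
After op 2 (rotate(-1)): offset=0, physical=[A,B,C,D,E,F], logical=[A,B,C,D,E,F]
After op 3 (swap(4, 1)): offset=0, physical=[A,E,C,D,B,F], logical=[A,E,C,D,B,F]
After op 4 (rotate(-1)): offset=5, physical=[A,E,C,D,B,F], logical=[F,A,E,C,D,B]
After op 5 (swap(3, 0)): offset=5, physical=[A,E,F,D,B,C], logical=[C,A,E,F,D,B]
After op 6 (replace(4, 'e')): offset=5, physical=[A,E,F,e,B,C], logical=[C,A,E,F,e,B]
After op 7 (rotate(-1)): offset=4, physical=[A,E,F,e,B,C], logical=[B,C,A,E,F,e]
After op 8 (rotate(-1)): offset=3, physical=[A,E,F,e,B,C], logical=[e,B,C,A,E,F]
After op 9 (swap(3, 5)): offset=3, physical=[F,E,A,e,B,C], logical=[e,B,C,F,E,A]
After op 10 (swap(3, 4)): offset=3, physical=[E,F,A,e,B,C], logical=[e,B,C,E,F,A]
After op 11 (swap(1, 2)): offset=3, physical=[E,F,A,e,C,B], logical=[e,C,B,E,F,A]
After op 12 (rotate(+2)): offset=5, physical=[E,F,A,e,C,B], logical=[B,E,F,A,e,C]

Answer: 5 B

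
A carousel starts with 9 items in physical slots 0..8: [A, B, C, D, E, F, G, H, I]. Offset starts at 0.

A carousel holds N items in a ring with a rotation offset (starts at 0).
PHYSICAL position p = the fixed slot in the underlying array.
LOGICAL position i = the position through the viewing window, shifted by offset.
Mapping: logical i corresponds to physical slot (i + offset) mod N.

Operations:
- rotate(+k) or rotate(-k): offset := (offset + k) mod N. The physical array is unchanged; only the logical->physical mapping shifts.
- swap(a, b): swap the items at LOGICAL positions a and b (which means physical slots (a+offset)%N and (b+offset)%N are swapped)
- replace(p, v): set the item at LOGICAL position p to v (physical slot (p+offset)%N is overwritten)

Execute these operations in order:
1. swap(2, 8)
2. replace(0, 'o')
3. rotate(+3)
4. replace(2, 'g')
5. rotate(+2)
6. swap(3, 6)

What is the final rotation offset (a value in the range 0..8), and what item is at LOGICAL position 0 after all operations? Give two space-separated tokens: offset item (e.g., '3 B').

After op 1 (swap(2, 8)): offset=0, physical=[A,B,I,D,E,F,G,H,C], logical=[A,B,I,D,E,F,G,H,C]
After op 2 (replace(0, 'o')): offset=0, physical=[o,B,I,D,E,F,G,H,C], logical=[o,B,I,D,E,F,G,H,C]
After op 3 (rotate(+3)): offset=3, physical=[o,B,I,D,E,F,G,H,C], logical=[D,E,F,G,H,C,o,B,I]
After op 4 (replace(2, 'g')): offset=3, physical=[o,B,I,D,E,g,G,H,C], logical=[D,E,g,G,H,C,o,B,I]
After op 5 (rotate(+2)): offset=5, physical=[o,B,I,D,E,g,G,H,C], logical=[g,G,H,C,o,B,I,D,E]
After op 6 (swap(3, 6)): offset=5, physical=[o,B,C,D,E,g,G,H,I], logical=[g,G,H,I,o,B,C,D,E]

Answer: 5 g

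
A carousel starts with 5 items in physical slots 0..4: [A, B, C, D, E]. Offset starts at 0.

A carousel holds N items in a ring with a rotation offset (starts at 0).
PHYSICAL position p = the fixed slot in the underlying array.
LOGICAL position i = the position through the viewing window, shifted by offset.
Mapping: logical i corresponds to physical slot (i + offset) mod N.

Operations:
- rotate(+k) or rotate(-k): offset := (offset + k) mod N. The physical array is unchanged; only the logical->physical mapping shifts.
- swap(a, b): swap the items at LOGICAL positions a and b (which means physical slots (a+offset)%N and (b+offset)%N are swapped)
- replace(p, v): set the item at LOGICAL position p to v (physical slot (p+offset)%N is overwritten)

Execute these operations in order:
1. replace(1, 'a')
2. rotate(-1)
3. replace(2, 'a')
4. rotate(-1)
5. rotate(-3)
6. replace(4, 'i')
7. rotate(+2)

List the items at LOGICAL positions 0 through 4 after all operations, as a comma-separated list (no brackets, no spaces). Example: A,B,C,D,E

After op 1 (replace(1, 'a')): offset=0, physical=[A,a,C,D,E], logical=[A,a,C,D,E]
After op 2 (rotate(-1)): offset=4, physical=[A,a,C,D,E], logical=[E,A,a,C,D]
After op 3 (replace(2, 'a')): offset=4, physical=[A,a,C,D,E], logical=[E,A,a,C,D]
After op 4 (rotate(-1)): offset=3, physical=[A,a,C,D,E], logical=[D,E,A,a,C]
After op 5 (rotate(-3)): offset=0, physical=[A,a,C,D,E], logical=[A,a,C,D,E]
After op 6 (replace(4, 'i')): offset=0, physical=[A,a,C,D,i], logical=[A,a,C,D,i]
After op 7 (rotate(+2)): offset=2, physical=[A,a,C,D,i], logical=[C,D,i,A,a]

Answer: C,D,i,A,a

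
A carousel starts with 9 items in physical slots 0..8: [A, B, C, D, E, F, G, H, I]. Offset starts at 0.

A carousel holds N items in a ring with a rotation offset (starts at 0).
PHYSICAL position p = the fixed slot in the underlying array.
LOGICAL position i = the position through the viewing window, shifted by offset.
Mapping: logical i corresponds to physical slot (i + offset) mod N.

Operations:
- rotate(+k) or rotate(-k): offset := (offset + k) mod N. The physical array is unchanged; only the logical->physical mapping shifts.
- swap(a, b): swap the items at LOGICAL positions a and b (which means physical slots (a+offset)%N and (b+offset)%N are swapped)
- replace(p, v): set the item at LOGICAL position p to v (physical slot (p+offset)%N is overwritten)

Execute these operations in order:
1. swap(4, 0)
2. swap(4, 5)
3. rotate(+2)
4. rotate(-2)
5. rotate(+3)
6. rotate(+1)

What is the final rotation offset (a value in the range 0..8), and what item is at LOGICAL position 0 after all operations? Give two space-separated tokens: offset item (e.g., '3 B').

After op 1 (swap(4, 0)): offset=0, physical=[E,B,C,D,A,F,G,H,I], logical=[E,B,C,D,A,F,G,H,I]
After op 2 (swap(4, 5)): offset=0, physical=[E,B,C,D,F,A,G,H,I], logical=[E,B,C,D,F,A,G,H,I]
After op 3 (rotate(+2)): offset=2, physical=[E,B,C,D,F,A,G,H,I], logical=[C,D,F,A,G,H,I,E,B]
After op 4 (rotate(-2)): offset=0, physical=[E,B,C,D,F,A,G,H,I], logical=[E,B,C,D,F,A,G,H,I]
After op 5 (rotate(+3)): offset=3, physical=[E,B,C,D,F,A,G,H,I], logical=[D,F,A,G,H,I,E,B,C]
After op 6 (rotate(+1)): offset=4, physical=[E,B,C,D,F,A,G,H,I], logical=[F,A,G,H,I,E,B,C,D]

Answer: 4 F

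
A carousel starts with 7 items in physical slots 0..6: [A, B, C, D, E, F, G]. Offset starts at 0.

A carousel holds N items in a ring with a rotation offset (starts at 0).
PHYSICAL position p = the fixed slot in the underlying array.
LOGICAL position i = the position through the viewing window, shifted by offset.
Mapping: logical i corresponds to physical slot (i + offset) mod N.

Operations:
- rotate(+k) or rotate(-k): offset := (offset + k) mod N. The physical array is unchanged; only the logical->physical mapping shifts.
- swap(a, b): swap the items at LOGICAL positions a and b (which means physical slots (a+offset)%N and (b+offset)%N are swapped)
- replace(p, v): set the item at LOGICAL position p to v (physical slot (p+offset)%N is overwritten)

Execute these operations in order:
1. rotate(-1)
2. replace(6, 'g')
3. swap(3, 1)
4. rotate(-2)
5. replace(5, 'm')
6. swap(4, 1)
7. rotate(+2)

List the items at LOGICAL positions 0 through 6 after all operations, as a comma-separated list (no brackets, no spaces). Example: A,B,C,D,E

Answer: G,C,g,m,D,E,B

Derivation:
After op 1 (rotate(-1)): offset=6, physical=[A,B,C,D,E,F,G], logical=[G,A,B,C,D,E,F]
After op 2 (replace(6, 'g')): offset=6, physical=[A,B,C,D,E,g,G], logical=[G,A,B,C,D,E,g]
After op 3 (swap(3, 1)): offset=6, physical=[C,B,A,D,E,g,G], logical=[G,C,B,A,D,E,g]
After op 4 (rotate(-2)): offset=4, physical=[C,B,A,D,E,g,G], logical=[E,g,G,C,B,A,D]
After op 5 (replace(5, 'm')): offset=4, physical=[C,B,m,D,E,g,G], logical=[E,g,G,C,B,m,D]
After op 6 (swap(4, 1)): offset=4, physical=[C,g,m,D,E,B,G], logical=[E,B,G,C,g,m,D]
After op 7 (rotate(+2)): offset=6, physical=[C,g,m,D,E,B,G], logical=[G,C,g,m,D,E,B]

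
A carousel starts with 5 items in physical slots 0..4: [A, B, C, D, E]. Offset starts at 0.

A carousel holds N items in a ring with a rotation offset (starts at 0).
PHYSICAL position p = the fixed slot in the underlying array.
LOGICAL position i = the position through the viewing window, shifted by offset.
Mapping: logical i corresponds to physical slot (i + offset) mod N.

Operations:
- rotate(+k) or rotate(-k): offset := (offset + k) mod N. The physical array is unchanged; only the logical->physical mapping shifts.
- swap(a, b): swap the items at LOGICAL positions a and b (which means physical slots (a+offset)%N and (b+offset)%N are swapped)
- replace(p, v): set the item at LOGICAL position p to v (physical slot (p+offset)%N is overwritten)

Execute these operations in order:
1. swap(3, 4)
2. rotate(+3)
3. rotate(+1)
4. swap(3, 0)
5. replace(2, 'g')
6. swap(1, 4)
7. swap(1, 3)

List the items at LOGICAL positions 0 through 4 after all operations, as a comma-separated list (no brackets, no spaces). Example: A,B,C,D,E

Answer: C,D,g,E,A

Derivation:
After op 1 (swap(3, 4)): offset=0, physical=[A,B,C,E,D], logical=[A,B,C,E,D]
After op 2 (rotate(+3)): offset=3, physical=[A,B,C,E,D], logical=[E,D,A,B,C]
After op 3 (rotate(+1)): offset=4, physical=[A,B,C,E,D], logical=[D,A,B,C,E]
After op 4 (swap(3, 0)): offset=4, physical=[A,B,D,E,C], logical=[C,A,B,D,E]
After op 5 (replace(2, 'g')): offset=4, physical=[A,g,D,E,C], logical=[C,A,g,D,E]
After op 6 (swap(1, 4)): offset=4, physical=[E,g,D,A,C], logical=[C,E,g,D,A]
After op 7 (swap(1, 3)): offset=4, physical=[D,g,E,A,C], logical=[C,D,g,E,A]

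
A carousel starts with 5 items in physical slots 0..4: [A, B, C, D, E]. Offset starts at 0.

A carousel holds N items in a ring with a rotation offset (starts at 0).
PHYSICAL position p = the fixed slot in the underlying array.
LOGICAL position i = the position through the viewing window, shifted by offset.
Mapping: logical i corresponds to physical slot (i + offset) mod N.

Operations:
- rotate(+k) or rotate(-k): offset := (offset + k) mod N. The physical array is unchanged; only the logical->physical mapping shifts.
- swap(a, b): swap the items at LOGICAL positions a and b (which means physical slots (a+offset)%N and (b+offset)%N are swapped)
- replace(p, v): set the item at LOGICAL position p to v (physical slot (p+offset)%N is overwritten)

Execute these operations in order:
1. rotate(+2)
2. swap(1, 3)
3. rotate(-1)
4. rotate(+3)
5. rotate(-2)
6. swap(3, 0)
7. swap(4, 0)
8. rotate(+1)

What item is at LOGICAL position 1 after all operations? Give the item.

Answer: E

Derivation:
After op 1 (rotate(+2)): offset=2, physical=[A,B,C,D,E], logical=[C,D,E,A,B]
After op 2 (swap(1, 3)): offset=2, physical=[D,B,C,A,E], logical=[C,A,E,D,B]
After op 3 (rotate(-1)): offset=1, physical=[D,B,C,A,E], logical=[B,C,A,E,D]
After op 4 (rotate(+3)): offset=4, physical=[D,B,C,A,E], logical=[E,D,B,C,A]
After op 5 (rotate(-2)): offset=2, physical=[D,B,C,A,E], logical=[C,A,E,D,B]
After op 6 (swap(3, 0)): offset=2, physical=[C,B,D,A,E], logical=[D,A,E,C,B]
After op 7 (swap(4, 0)): offset=2, physical=[C,D,B,A,E], logical=[B,A,E,C,D]
After op 8 (rotate(+1)): offset=3, physical=[C,D,B,A,E], logical=[A,E,C,D,B]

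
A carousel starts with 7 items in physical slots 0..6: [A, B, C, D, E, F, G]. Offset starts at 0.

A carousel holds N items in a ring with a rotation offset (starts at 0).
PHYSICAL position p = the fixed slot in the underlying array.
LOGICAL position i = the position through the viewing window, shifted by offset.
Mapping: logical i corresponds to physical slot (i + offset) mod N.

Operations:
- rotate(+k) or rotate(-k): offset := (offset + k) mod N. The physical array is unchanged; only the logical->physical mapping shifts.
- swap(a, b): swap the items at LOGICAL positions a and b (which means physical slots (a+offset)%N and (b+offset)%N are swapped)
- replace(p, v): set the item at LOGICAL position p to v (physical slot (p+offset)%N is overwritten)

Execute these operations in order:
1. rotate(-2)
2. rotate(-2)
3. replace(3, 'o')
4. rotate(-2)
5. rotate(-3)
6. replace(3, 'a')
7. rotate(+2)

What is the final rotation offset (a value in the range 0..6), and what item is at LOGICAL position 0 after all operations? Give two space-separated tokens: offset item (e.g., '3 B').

Answer: 0 A

Derivation:
After op 1 (rotate(-2)): offset=5, physical=[A,B,C,D,E,F,G], logical=[F,G,A,B,C,D,E]
After op 2 (rotate(-2)): offset=3, physical=[A,B,C,D,E,F,G], logical=[D,E,F,G,A,B,C]
After op 3 (replace(3, 'o')): offset=3, physical=[A,B,C,D,E,F,o], logical=[D,E,F,o,A,B,C]
After op 4 (rotate(-2)): offset=1, physical=[A,B,C,D,E,F,o], logical=[B,C,D,E,F,o,A]
After op 5 (rotate(-3)): offset=5, physical=[A,B,C,D,E,F,o], logical=[F,o,A,B,C,D,E]
After op 6 (replace(3, 'a')): offset=5, physical=[A,a,C,D,E,F,o], logical=[F,o,A,a,C,D,E]
After op 7 (rotate(+2)): offset=0, physical=[A,a,C,D,E,F,o], logical=[A,a,C,D,E,F,o]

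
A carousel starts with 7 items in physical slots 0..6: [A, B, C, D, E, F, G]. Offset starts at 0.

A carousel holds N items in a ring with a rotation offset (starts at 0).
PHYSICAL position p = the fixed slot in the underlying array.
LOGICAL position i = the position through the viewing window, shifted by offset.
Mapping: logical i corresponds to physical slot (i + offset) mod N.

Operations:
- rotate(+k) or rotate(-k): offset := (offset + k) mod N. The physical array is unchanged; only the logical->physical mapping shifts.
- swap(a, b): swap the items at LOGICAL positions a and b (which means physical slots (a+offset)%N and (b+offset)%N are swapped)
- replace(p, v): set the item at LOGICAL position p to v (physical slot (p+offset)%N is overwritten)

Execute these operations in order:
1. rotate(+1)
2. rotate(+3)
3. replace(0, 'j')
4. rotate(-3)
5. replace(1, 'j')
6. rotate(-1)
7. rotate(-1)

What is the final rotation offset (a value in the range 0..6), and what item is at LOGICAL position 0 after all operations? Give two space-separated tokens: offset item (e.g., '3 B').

Answer: 6 G

Derivation:
After op 1 (rotate(+1)): offset=1, physical=[A,B,C,D,E,F,G], logical=[B,C,D,E,F,G,A]
After op 2 (rotate(+3)): offset=4, physical=[A,B,C,D,E,F,G], logical=[E,F,G,A,B,C,D]
After op 3 (replace(0, 'j')): offset=4, physical=[A,B,C,D,j,F,G], logical=[j,F,G,A,B,C,D]
After op 4 (rotate(-3)): offset=1, physical=[A,B,C,D,j,F,G], logical=[B,C,D,j,F,G,A]
After op 5 (replace(1, 'j')): offset=1, physical=[A,B,j,D,j,F,G], logical=[B,j,D,j,F,G,A]
After op 6 (rotate(-1)): offset=0, physical=[A,B,j,D,j,F,G], logical=[A,B,j,D,j,F,G]
After op 7 (rotate(-1)): offset=6, physical=[A,B,j,D,j,F,G], logical=[G,A,B,j,D,j,F]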